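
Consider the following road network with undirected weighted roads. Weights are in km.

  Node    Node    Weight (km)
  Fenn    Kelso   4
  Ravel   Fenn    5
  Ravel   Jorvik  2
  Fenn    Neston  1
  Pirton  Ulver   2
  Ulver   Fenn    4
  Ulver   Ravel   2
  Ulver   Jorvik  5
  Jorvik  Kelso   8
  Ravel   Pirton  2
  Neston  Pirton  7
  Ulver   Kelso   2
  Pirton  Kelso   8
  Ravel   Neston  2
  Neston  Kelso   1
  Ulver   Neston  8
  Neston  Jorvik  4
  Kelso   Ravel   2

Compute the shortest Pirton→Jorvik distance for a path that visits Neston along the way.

8 km

Shortest Pirton→Neston: Pirton–Ravel–Neston = 4
Shortest Neston→Jorvik: Neston–Jorvik = 4
Total via Neston: 4 + 4 = 8 km.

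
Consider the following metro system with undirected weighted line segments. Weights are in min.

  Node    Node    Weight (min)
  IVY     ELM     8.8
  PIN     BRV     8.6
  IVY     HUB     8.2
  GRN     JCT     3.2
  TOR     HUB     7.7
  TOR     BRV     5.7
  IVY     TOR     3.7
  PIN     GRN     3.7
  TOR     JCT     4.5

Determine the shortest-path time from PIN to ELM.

23.9 min

Shortest distances from PIN:
PIN: 0
GRN: 3.7  (via PIN)
JCT: 6.9  (via GRN)
BRV: 8.6  (via PIN)
TOR: 11.4  (via JCT)
IVY: 15.1  (via TOR)
HUB: 19.1  (via TOR)
ELM: 23.9  (via IVY)
Shortest route: PIN → GRN → JCT → TOR → IVY → ELM = 23.9 min.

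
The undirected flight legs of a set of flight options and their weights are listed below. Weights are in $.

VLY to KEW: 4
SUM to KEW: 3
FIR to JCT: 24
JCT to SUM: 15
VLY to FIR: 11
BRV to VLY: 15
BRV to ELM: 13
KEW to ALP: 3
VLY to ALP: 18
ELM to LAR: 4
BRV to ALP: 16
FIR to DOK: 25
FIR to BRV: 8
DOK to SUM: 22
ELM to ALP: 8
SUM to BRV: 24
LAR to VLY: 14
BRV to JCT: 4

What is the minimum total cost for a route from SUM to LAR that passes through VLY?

$21

Best SUM to VLY: SUM → KEW → VLY costing 7
Best VLY to LAR: VLY → LAR costing 14
Total via VLY: 7 + 14 = $21.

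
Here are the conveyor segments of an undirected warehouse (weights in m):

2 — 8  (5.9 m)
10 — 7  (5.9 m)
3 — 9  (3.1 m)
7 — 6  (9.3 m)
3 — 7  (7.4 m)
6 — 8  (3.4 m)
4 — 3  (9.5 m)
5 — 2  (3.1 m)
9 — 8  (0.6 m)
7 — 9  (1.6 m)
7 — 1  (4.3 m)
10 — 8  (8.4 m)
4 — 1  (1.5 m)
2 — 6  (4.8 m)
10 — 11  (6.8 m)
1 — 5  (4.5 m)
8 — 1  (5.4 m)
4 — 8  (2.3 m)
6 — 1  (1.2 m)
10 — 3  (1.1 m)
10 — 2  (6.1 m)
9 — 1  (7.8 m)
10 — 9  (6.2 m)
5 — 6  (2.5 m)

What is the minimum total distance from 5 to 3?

Candidate routes:
5 → 2 → 10 → 3: 3.1+6.1+1.1 = 10.3
5 → 6 → 8 → 9 → 3: 2.5+3.4+0.6+3.1 = 9.6
Cheapest is 5 → 6 → 8 → 9 → 3 at 9.6 m.

9.6 m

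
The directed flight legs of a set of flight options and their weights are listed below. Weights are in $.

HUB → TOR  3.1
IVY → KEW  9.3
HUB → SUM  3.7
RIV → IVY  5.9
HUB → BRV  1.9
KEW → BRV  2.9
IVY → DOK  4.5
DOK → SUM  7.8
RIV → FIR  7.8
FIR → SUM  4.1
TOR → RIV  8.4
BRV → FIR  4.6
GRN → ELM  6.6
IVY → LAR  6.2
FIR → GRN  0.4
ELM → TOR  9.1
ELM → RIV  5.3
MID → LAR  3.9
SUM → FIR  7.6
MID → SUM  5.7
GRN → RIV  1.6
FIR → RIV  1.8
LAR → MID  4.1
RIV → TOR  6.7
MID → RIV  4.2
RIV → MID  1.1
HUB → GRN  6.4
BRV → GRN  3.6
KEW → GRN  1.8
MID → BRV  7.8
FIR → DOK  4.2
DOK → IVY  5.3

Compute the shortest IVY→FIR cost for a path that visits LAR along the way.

$22.3

Best IVY to LAR: IVY–LAR costing 6.2
Best LAR to FIR: LAR–MID–RIV–FIR costing 16.1
Total via LAR: 6.2 + 16.1 = $22.3.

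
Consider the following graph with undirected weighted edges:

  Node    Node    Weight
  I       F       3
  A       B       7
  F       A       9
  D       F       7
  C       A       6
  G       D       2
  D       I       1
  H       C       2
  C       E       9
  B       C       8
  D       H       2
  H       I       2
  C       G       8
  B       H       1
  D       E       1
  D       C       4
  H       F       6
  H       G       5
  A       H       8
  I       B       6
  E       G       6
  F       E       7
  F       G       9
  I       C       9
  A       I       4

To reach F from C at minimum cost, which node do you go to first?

H

Compare a few routes:
C → D → I → F: 4+1+3 = 8
C → H → I → F: 2+2+3 = 7
C → H → F: 2+6 = 8
Cheapest is C → H → I → F at 7.
So from C the first move is to H.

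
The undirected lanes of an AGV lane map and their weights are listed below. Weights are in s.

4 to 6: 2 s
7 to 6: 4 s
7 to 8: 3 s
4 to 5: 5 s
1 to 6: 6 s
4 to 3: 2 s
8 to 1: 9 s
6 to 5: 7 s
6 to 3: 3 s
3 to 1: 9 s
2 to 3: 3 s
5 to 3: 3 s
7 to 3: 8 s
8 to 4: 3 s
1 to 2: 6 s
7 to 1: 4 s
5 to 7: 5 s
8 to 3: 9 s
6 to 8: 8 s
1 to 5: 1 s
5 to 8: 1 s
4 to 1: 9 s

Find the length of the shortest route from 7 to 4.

Candidate routes:
7–8–5–4: 3+1+5 = 9
7–8–5–3–4: 3+1+3+2 = 9
7–8–4: 3+3 = 6
Cheapest is 7–8–4 at 6 s.

6 s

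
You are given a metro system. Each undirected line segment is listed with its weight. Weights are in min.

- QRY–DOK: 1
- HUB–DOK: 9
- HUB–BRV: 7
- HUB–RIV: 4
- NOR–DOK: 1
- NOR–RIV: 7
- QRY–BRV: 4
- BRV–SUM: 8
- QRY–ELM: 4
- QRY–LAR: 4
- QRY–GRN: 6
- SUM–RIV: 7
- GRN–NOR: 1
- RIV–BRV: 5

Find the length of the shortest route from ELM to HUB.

14 min

Settle nodes by increasing distance from ELM:
ELM: 0
QRY: 4  (via ELM)
DOK: 5  (via QRY)
NOR: 6  (via DOK)
GRN: 7  (via NOR)
BRV: 8  (via QRY)
LAR: 8  (via QRY)
RIV: 13  (via NOR)
HUB: 14  (via DOK)
Shortest route: ELM → QRY → DOK → HUB = 14 min.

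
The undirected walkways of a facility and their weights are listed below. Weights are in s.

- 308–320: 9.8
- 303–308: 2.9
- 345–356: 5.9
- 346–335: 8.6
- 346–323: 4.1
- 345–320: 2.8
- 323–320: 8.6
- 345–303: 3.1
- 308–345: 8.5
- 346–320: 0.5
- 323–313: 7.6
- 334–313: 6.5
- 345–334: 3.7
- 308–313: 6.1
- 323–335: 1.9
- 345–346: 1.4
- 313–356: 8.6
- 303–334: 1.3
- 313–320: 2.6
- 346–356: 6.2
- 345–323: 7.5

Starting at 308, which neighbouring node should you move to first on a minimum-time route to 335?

Candidate routes:
308 → 303 → 345 → 346 → 323 → 335: 2.9+3.1+1.4+4.1+1.9 = 13.4
308 → 313 → 320 → 346 → 323 → 335: 6.1+2.6+0.5+4.1+1.9 = 15.2
308 → 303 → 334 → 345 → 346 → 323 → 335: 2.9+1.3+3.7+1.4+4.1+1.9 = 15.3
Cheapest is 308 → 303 → 345 → 346 → 323 → 335 at 13.4 s.
So from 308 the first move is to 303.

303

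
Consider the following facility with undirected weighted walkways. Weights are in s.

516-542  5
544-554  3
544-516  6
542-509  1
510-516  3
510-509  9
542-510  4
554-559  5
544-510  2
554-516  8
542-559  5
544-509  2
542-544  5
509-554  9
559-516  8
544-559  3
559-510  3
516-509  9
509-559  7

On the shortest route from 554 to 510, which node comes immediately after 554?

544

Candidate routes:
554 → 544 → 510: 3+2 = 5
554 → 544 → 559 → 510: 3+3+3 = 9
554 → 559 → 544 → 510: 5+3+2 = 10
554 → 559 → 510: 5+3 = 8
The minimum is 5 s via 554 → 544 → 510.
So from 554 the first move is to 544.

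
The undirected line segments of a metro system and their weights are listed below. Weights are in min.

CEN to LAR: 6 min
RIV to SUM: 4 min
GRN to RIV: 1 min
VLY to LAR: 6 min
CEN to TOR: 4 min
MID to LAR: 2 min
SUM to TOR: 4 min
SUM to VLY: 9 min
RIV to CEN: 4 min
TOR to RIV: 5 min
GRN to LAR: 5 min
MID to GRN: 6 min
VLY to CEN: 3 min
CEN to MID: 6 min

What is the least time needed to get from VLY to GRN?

8 min

Enumerating some paths:
VLY–LAR–GRN: 6+5 = 11
VLY–CEN–RIV–GRN: 3+4+1 = 8
The minimum is 8 min via VLY–CEN–RIV–GRN.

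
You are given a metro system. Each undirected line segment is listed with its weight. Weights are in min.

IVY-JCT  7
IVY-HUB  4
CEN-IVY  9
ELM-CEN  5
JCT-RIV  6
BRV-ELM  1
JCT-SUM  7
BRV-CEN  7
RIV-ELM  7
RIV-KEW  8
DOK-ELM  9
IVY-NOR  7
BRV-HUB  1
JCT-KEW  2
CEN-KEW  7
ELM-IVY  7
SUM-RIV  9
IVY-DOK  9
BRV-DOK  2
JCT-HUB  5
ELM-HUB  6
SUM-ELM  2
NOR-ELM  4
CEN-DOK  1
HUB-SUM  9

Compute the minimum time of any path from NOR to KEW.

Shortest distances from NOR:
NOR: 0
ELM: 4  (via NOR)
BRV: 5  (via ELM)
SUM: 6  (via ELM)
HUB: 6  (via BRV)
IVY: 7  (via NOR)
DOK: 7  (via BRV)
CEN: 8  (via DOK)
RIV: 11  (via ELM)
JCT: 11  (via HUB)
KEW: 13  (via JCT)
Shortest route: NOR → ELM → BRV → HUB → JCT → KEW = 13 min.

13 min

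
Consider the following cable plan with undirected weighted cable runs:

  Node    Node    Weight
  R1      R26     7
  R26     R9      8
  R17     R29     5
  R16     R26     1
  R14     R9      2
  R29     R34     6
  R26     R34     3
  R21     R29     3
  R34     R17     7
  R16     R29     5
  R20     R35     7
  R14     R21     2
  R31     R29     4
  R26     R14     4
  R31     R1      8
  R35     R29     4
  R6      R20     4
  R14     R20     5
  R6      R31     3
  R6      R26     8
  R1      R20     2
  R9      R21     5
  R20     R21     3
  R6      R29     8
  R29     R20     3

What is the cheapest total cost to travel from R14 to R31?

Candidate routes:
R14–R21–R20–R29–R31: 2+3+3+4 = 12
R14–R21–R29–R31: 2+3+4 = 9
R14–R21–R20–R6–R31: 2+3+4+3 = 12
Cheapest is R14–R21–R29–R31 at 9.

9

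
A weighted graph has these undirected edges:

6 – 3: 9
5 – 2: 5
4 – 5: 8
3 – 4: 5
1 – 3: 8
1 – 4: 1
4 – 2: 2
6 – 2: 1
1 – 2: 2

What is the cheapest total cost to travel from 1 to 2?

Settle nodes by increasing distance from 1:
1: 0
4: 1  (via 1)
2: 2  (via 1)
Shortest route: 1–2 = 2.

2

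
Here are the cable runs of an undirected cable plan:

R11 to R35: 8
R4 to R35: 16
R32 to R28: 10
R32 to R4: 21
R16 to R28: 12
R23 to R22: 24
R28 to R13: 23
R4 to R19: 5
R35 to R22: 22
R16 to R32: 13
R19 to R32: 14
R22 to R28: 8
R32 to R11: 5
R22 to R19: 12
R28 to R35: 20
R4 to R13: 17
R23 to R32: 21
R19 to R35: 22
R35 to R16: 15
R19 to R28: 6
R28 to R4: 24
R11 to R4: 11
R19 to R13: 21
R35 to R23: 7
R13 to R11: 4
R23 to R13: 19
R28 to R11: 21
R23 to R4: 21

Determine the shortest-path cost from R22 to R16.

Candidate routes:
R22 → R28 → R32 → R16: 8+10+13 = 31
R22 → R28 → R16: 8+12 = 20
R22 → R35 → R16: 22+15 = 37
R22 → R19 → R28 → R16: 12+6+12 = 30
The minimum is 20 via R22 → R28 → R16.

20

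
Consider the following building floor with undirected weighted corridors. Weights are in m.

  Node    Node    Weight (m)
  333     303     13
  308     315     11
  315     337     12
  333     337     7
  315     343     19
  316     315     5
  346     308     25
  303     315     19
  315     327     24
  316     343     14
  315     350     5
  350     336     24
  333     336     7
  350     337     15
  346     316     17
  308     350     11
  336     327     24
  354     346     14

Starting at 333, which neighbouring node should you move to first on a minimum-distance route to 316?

Compare a few routes:
333–337–350–315–316: 7+15+5+5 = 32
333–337–315–316: 7+12+5 = 24
The minimum is 24 m via 333–337–315–316.
So from 333 the first move is to 337.

337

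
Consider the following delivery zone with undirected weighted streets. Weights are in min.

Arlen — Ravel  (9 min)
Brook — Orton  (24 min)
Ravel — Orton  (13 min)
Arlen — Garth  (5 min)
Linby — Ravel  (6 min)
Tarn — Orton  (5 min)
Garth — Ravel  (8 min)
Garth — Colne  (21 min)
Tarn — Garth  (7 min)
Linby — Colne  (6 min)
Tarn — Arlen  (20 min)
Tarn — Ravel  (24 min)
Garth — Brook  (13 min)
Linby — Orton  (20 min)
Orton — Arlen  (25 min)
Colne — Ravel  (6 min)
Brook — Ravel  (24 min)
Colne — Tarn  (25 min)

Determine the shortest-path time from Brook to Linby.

27 min

Candidate routes:
Brook - Ravel - Linby: 24+6 = 30
Brook - Garth - Ravel - Linby: 13+8+6 = 27
Cheapest is Brook - Garth - Ravel - Linby at 27 min.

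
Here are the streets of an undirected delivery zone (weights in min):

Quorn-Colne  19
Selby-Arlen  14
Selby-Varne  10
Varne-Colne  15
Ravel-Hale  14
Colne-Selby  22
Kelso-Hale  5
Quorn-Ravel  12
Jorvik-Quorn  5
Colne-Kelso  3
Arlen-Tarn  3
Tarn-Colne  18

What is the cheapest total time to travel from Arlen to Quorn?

40 min

Compare a few routes:
Arlen - Tarn - Colne - Quorn: 3+18+19 = 40
Arlen - Tarn - Colne - Kelso - Hale - Ravel - Quorn: 3+18+3+5+14+12 = 55
Arlen - Selby - Colne - Quorn: 14+22+19 = 55
The minimum is 40 min via Arlen - Tarn - Colne - Quorn.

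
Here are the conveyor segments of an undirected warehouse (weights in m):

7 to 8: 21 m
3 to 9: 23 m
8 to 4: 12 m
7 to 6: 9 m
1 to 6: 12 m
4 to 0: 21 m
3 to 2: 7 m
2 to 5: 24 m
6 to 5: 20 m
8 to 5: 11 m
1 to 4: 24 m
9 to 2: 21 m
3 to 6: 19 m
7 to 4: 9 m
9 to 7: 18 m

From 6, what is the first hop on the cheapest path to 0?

7

Enumerating some paths:
6–7–8–4–0: 9+21+12+21 = 63
6–7–4–0: 9+9+21 = 39
6–1–4–0: 12+24+21 = 57
The minimum is 39 m via 6–7–4–0.
So from 6 the first move is to 7.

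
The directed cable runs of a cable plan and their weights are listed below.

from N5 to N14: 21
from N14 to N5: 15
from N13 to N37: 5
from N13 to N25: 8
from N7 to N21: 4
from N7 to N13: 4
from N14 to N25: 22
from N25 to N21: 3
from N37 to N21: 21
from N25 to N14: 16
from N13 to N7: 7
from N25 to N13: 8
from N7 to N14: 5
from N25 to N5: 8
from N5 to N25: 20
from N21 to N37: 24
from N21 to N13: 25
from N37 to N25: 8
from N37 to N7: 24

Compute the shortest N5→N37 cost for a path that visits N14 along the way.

Best N5 to N14: N5–N14 costing 21
Best N14 to N37: N14–N25–N13–N37 costing 35
Total via N14: 21 + 35 = 56.

56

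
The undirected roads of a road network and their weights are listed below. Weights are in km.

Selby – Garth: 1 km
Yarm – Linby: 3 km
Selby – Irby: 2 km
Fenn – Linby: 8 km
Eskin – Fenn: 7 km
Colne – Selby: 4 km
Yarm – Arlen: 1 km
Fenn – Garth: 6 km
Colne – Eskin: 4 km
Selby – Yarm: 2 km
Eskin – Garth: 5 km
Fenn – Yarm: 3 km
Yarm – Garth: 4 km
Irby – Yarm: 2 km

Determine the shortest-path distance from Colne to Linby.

9 km

Candidate routes:
Colne–Selby–Irby–Yarm–Linby: 4+2+2+3 = 11
Colne–Selby–Yarm–Linby: 4+2+3 = 9
Colne–Selby–Garth–Yarm–Linby: 4+1+4+3 = 12
Cheapest is Colne–Selby–Yarm–Linby at 9 km.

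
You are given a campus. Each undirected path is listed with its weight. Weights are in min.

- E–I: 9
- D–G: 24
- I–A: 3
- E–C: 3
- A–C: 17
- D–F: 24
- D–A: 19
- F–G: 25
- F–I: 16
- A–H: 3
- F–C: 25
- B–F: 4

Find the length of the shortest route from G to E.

50 min

Compare a few routes:
G–D–A–I–E: 24+19+3+9 = 55
G–F–I–E: 25+16+9 = 50
G–D–A–C–E: 24+19+17+3 = 63
G–F–C–E: 25+25+3 = 53
The minimum is 50 min via G–F–I–E.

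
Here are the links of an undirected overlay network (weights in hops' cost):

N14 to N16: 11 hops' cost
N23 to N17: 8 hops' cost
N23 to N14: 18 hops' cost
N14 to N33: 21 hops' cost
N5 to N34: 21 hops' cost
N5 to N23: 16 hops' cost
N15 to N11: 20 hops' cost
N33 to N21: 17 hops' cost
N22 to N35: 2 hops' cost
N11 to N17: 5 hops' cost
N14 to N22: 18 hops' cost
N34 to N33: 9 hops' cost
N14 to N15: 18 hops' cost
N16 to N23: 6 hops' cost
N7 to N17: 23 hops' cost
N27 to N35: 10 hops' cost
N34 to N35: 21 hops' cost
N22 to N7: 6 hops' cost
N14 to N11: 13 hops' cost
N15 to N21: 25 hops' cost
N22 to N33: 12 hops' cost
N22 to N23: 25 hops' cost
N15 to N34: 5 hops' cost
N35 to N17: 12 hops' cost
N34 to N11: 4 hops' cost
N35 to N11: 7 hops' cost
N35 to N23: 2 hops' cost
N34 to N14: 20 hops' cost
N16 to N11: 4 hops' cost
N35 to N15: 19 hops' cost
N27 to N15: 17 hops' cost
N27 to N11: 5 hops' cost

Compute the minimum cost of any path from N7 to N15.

Candidate routes:
N7 - N22 - N35 - N15: 6+2+19 = 27
N7 - N22 - N35 - N11 - N34 - N15: 6+2+7+4+5 = 24
N7 - N22 - N35 - N23 - N16 - N11 - N34 - N15: 6+2+2+6+4+4+5 = 29
The minimum is 24 hops' cost via N7 - N22 - N35 - N11 - N34 - N15.

24 hops' cost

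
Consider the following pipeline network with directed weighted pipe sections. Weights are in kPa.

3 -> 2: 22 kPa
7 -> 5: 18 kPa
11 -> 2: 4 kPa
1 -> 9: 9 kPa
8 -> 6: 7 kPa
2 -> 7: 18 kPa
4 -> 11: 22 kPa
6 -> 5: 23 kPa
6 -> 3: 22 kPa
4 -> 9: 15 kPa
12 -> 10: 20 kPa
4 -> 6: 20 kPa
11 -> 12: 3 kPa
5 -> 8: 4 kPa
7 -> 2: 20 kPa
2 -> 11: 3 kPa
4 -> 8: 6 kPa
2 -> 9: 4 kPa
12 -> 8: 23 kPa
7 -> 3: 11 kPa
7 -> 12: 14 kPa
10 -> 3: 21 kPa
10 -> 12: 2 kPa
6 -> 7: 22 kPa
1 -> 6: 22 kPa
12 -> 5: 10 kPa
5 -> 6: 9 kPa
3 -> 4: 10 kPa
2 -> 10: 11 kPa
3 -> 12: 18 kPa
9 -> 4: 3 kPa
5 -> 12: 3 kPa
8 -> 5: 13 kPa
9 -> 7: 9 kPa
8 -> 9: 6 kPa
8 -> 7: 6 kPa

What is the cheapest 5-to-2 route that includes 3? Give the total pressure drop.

43 kPa

Shortest 5→3: 5–8–7–3 = 21
Best 3 to 2: 3–2 costing 22
Total via 3: 21 + 22 = 43 kPa.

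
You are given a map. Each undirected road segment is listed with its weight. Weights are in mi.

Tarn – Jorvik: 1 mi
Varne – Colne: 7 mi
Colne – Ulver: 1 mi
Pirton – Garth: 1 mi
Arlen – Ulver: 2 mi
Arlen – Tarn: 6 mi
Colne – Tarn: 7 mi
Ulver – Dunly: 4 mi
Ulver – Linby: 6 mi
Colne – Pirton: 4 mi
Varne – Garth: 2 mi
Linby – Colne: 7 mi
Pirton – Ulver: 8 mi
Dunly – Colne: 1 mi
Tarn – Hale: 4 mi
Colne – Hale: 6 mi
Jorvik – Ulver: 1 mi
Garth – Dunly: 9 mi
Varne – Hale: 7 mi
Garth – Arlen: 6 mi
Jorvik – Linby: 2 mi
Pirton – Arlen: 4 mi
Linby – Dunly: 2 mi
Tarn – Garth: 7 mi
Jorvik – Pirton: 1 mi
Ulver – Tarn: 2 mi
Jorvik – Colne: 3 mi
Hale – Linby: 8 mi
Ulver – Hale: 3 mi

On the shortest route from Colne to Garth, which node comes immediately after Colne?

Ulver

Enumerating some paths:
Colne - Pirton - Garth: 4+1 = 5
Colne - Ulver - Tarn - Jorvik - Pirton - Garth: 1+2+1+1+1 = 6
Colne - Ulver - Jorvik - Pirton - Garth: 1+1+1+1 = 4
Colne - Jorvik - Pirton - Garth: 3+1+1 = 5
Cheapest is Colne - Ulver - Jorvik - Pirton - Garth at 4 mi.
So from Colne the first move is to Ulver.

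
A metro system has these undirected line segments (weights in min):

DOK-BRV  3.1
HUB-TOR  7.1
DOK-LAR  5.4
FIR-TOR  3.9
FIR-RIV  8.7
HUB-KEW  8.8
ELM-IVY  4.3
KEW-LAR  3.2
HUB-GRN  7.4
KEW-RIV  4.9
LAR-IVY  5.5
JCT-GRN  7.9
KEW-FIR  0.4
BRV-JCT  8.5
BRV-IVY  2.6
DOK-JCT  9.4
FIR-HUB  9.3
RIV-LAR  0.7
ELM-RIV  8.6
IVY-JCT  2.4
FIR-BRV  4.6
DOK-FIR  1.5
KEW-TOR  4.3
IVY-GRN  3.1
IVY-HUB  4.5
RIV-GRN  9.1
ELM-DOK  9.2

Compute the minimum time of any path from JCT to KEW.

Shortest distances from JCT:
JCT: 0
IVY: 2.4  (via JCT)
BRV: 5  (via IVY)
GRN: 5.5  (via IVY)
ELM: 6.7  (via IVY)
HUB: 6.9  (via IVY)
LAR: 7.9  (via IVY)
DOK: 8.1  (via BRV)
RIV: 8.6  (via LAR)
FIR: 9.6  (via BRV)
KEW: 10  (via FIR)
Shortest route: JCT–IVY–BRV–FIR–KEW = 10 min.

10 min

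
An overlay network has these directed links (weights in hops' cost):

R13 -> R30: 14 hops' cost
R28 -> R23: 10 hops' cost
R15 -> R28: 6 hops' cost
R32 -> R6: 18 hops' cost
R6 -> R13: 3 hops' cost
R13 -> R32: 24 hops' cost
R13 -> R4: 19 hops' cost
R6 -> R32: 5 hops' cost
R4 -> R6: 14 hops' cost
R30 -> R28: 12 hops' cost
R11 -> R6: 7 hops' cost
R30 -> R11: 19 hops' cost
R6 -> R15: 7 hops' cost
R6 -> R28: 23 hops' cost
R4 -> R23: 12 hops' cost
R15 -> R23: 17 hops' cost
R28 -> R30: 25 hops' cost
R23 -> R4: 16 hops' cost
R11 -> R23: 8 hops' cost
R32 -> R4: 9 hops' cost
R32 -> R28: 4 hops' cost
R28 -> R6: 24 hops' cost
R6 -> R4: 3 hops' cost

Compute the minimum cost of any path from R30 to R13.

Settle nodes by increasing distance from R30:
R30: 0
R28: 12  (via R30)
R11: 19  (via R30)
R23: 22  (via R28)
R6: 26  (via R11)
R4: 29  (via R6)
R13: 29  (via R6)
Shortest route: R30 → R11 → R6 → R13 = 29 hops' cost.

29 hops' cost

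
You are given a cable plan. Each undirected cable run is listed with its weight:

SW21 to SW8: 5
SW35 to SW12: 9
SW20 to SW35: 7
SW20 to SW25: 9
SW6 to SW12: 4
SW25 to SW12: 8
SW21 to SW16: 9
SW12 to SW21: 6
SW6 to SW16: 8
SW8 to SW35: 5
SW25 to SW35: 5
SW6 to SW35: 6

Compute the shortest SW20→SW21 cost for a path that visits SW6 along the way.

23

Shortest SW20→SW6: SW20–SW35–SW6 = 13
Best SW6 to SW21: SW6–SW12–SW21 costing 10
Total via SW6: 13 + 10 = 23.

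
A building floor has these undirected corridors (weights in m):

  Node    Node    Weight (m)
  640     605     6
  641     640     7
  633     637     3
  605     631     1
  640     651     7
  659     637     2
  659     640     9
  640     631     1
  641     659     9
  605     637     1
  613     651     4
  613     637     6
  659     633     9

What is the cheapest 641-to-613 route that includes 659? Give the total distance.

17 m

Shortest 641→659: 641 → 659 = 9
Shortest 659→613: 659 → 637 → 613 = 8
Total via 659: 9 + 8 = 17 m.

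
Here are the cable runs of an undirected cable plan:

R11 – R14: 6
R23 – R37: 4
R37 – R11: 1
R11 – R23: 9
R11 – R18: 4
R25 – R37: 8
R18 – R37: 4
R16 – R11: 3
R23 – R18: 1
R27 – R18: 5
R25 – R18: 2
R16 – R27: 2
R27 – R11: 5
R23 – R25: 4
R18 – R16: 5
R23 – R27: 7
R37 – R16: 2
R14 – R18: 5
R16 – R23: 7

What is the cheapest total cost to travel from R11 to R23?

Settle nodes by increasing distance from R11:
R11: 0
R37: 1  (via R11)
R16: 3  (via R11)
R18: 4  (via R11)
R27: 5  (via R11)
R23: 5  (via R37)
Shortest route: R11–R37–R23 = 5.

5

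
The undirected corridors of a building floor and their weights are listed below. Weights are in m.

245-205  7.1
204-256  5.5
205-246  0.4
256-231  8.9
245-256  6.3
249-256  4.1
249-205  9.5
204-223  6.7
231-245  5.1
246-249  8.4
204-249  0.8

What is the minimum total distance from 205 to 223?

16.3 m

Candidate routes:
205 - 246 - 249 - 204 - 223: 0.4+8.4+0.8+6.7 = 16.3
205 - 245 - 256 - 249 - 204 - 223: 7.1+6.3+4.1+0.8+6.7 = 25
205 - 249 - 204 - 223: 9.5+0.8+6.7 = 17
The minimum is 16.3 m via 205 - 246 - 249 - 204 - 223.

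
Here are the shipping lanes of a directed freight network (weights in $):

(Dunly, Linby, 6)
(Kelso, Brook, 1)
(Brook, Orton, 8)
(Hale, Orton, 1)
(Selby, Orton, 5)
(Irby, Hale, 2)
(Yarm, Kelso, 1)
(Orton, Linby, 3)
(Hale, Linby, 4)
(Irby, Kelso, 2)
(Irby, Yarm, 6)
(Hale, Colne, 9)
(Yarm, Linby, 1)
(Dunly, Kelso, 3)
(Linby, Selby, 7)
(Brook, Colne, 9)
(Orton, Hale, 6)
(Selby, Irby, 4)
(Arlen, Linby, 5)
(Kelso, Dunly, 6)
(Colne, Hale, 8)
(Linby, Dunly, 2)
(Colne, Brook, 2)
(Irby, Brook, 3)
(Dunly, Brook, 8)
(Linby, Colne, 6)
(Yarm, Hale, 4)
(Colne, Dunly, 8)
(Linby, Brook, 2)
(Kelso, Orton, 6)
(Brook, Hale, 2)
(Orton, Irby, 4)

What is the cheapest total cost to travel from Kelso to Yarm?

$14

Enumerating some paths:
Kelso–Orton–Irby–Yarm: 6+4+6 = 16
Kelso–Brook–Hale–Orton–Irby–Yarm: 1+2+1+4+6 = 14
Kelso–Brook–Orton–Irby–Yarm: 1+8+4+6 = 19
The minimum is $14 via Kelso–Brook–Hale–Orton–Irby–Yarm.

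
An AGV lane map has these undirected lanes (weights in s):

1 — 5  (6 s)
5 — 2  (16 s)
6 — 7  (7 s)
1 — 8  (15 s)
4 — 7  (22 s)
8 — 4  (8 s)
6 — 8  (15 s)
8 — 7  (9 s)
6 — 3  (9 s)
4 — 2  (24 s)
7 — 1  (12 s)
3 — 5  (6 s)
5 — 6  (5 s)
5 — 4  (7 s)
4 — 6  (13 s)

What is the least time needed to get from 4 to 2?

23 s

Compare a few routes:
4 - 6 - 5 - 2: 13+5+16 = 34
4 - 2: 24 = 24
4 - 8 - 6 - 5 - 2: 8+15+5+16 = 44
4 - 5 - 2: 7+16 = 23
Cheapest is 4 - 5 - 2 at 23 s.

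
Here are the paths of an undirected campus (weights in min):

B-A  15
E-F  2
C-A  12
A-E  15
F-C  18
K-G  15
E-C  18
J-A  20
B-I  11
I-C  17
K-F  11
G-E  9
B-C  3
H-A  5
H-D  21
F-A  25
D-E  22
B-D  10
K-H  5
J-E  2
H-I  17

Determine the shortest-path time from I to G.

Candidate routes:
I–H–K–G: 17+5+15 = 37
I–B–C–E–G: 11+3+18+9 = 41
I–H–K–F–E–G: 17+5+11+2+9 = 44
I–B–C–F–E–G: 11+3+18+2+9 = 43
The minimum is 37 min via I–H–K–G.

37 min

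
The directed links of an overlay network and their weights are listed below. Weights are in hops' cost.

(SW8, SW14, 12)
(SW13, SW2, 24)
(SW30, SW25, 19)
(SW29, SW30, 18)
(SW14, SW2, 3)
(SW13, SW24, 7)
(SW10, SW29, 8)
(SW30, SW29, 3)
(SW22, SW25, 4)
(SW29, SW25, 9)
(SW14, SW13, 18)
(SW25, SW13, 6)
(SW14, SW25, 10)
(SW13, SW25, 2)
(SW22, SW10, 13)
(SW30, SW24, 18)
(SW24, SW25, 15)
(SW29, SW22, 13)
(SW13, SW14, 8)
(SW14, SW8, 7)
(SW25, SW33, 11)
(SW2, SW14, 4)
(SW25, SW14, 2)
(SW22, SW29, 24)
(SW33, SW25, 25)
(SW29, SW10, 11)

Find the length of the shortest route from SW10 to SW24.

30 hops' cost

Compare a few routes:
SW10 → SW29 → SW25 → SW13 → SW24: 8+9+6+7 = 30
SW10 → SW29 → SW22 → SW25 → SW13 → SW24: 8+13+4+6+7 = 38
The minimum is 30 hops' cost via SW10 → SW29 → SW25 → SW13 → SW24.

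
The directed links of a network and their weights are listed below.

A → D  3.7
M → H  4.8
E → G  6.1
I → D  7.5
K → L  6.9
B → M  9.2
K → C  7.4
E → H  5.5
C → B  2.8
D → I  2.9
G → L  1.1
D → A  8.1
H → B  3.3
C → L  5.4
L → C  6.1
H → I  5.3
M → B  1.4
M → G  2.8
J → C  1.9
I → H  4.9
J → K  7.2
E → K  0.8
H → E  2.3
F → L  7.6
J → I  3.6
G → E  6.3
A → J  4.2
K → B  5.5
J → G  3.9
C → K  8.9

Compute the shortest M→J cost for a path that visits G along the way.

Best M to G: M → G costing 2.8
Shortest G→J: G → E → H → I → D → A → J = 36.9
Total via G: 2.8 + 36.9 = 39.7.

39.7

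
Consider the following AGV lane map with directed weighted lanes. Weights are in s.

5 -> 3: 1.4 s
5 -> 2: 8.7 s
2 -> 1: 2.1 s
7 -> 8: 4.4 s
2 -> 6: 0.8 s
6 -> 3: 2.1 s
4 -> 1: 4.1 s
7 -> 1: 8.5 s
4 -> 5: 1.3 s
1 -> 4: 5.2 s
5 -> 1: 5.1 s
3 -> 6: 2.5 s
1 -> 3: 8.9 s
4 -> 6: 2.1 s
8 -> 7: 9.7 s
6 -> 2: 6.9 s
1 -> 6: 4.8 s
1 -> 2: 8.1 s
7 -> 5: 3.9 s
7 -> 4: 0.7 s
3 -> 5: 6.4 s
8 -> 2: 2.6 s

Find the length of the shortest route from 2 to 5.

Running Dijkstra from 2:
2: 0
6: 0.8  (via 2)
1: 2.1  (via 2)
3: 2.9  (via 6)
4: 7.3  (via 1)
5: 8.6  (via 4)
Shortest route: 2–1–4–5 = 8.6 s.

8.6 s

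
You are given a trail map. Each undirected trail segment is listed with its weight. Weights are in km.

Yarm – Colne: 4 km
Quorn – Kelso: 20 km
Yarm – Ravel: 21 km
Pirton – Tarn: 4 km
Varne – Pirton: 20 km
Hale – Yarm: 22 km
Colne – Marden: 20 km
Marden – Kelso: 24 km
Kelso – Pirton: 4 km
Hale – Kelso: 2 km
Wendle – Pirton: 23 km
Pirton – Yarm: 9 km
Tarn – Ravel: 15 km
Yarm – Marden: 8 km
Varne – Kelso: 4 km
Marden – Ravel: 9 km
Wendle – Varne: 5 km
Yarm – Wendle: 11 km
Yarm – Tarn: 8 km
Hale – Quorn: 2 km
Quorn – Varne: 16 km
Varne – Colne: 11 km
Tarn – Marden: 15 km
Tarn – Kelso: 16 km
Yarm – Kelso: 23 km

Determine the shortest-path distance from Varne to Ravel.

Shortest distances from Varne:
Varne: 0
Kelso: 4  (via Varne)
Wendle: 5  (via Varne)
Hale: 6  (via Kelso)
Pirton: 8  (via Kelso)
Quorn: 8  (via Hale)
Colne: 11  (via Varne)
Tarn: 12  (via Pirton)
Yarm: 15  (via Colne)
Marden: 23  (via Yarm)
Ravel: 27  (via Tarn)
Shortest route: Varne–Kelso–Pirton–Tarn–Ravel = 27 km.

27 km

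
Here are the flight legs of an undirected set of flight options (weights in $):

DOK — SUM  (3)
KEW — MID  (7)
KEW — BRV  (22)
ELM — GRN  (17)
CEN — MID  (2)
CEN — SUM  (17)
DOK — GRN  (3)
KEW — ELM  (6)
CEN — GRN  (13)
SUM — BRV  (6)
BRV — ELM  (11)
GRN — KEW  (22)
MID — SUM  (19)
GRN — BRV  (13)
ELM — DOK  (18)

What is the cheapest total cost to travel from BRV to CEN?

$23

Enumerating some paths:
BRV–SUM–DOK–GRN–CEN: 6+3+3+13 = 25
BRV–GRN–CEN: 13+13 = 26
BRV–SUM–CEN: 6+17 = 23
The minimum is $23 via BRV–SUM–CEN.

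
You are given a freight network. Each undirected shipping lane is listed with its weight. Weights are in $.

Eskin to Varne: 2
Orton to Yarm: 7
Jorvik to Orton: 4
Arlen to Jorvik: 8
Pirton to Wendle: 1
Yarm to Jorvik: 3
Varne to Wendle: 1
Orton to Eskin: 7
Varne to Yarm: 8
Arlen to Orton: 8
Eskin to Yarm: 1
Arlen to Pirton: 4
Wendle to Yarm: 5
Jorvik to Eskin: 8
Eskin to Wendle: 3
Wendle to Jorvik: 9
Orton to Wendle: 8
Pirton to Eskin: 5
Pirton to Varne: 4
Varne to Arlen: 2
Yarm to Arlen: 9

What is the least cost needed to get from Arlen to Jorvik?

Candidate routes:
Arlen → Varne → Wendle → Eskin → Yarm → Jorvik: 2+1+3+1+3 = 10
Arlen → Jorvik: 8 = 8
Cheapest is Arlen → Jorvik at $8.

$8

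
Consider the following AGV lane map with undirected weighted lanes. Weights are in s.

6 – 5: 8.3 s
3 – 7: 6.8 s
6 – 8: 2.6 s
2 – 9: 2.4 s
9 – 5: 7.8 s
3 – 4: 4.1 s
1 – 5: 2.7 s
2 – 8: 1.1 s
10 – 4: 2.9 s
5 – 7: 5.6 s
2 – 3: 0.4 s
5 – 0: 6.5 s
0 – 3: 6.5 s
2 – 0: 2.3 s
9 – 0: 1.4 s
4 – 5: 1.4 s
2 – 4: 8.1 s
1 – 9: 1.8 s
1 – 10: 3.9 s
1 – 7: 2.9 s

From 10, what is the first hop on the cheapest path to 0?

1

Candidate routes:
10 - 1 - 9 - 0: 3.9+1.8+1.4 = 7.1
10 - 4 - 3 - 2 - 0: 2.9+4.1+0.4+2.3 = 9.7
Cheapest is 10 - 1 - 9 - 0 at 7.1 s.
So from 10 the first move is to 1.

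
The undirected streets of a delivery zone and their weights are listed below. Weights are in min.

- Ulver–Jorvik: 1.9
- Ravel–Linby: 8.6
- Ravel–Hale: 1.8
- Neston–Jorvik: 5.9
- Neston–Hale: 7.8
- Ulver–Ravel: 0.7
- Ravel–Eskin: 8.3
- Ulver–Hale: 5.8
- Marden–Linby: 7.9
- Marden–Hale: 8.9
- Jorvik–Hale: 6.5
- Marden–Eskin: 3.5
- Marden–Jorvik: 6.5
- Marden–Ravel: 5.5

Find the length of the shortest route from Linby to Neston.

17.1 min

Candidate routes:
Linby - Marden - Jorvik - Neston: 7.9+6.5+5.9 = 20.3
Linby - Ravel - Ulver - Jorvik - Neston: 8.6+0.7+1.9+5.9 = 17.1
Linby - Ravel - Hale - Neston: 8.6+1.8+7.8 = 18.2
The minimum is 17.1 min via Linby - Ravel - Ulver - Jorvik - Neston.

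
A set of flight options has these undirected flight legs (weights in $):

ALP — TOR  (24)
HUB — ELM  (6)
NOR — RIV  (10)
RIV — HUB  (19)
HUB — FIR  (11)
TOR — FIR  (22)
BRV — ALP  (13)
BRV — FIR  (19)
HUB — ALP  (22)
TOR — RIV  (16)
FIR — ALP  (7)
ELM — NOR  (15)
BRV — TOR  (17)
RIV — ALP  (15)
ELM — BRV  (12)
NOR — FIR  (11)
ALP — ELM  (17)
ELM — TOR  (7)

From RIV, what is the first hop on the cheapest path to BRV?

Candidate routes:
RIV → HUB → ELM → BRV: 19+6+12 = 37
RIV → ALP → BRV: 15+13 = 28
RIV → TOR → ELM → BRV: 16+7+12 = 35
RIV → TOR → BRV: 16+17 = 33
Cheapest is RIV → ALP → BRV at $28.
So from RIV the first move is to ALP.

ALP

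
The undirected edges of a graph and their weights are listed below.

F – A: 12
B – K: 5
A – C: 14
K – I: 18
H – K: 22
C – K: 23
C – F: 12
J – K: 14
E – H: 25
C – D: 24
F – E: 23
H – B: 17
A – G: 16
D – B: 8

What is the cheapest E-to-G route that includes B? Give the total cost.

100

Best E to B: E → H → B costing 42
Best B to G: B → K → C → A → G costing 58
Total via B: 42 + 58 = 100.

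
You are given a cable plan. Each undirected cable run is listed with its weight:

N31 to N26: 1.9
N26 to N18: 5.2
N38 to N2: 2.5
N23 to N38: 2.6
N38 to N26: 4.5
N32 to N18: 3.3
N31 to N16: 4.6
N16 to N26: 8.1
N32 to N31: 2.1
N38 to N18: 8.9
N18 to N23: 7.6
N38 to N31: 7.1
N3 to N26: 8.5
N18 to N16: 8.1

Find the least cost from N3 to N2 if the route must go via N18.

Best N3 to N18: N3 → N26 → N18 costing 13.7
Best N18 to N2: N18 → N38 → N2 costing 11.4
Total via N18: 13.7 + 11.4 = 25.1.

25.1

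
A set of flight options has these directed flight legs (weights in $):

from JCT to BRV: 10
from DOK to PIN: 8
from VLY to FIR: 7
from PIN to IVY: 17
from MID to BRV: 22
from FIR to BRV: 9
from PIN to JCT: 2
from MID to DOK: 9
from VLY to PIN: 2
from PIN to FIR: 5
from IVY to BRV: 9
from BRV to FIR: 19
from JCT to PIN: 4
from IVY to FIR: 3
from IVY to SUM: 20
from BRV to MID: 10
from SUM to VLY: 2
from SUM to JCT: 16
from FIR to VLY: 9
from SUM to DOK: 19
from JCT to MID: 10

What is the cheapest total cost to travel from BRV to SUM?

$64

Settle nodes by increasing distance from BRV:
BRV: 0
MID: 10  (via BRV)
DOK: 19  (via MID)
FIR: 19  (via BRV)
PIN: 27  (via DOK)
VLY: 28  (via FIR)
JCT: 29  (via PIN)
IVY: 44  (via PIN)
SUM: 64  (via IVY)
Shortest route: BRV–MID–DOK–PIN–IVY–SUM = $64.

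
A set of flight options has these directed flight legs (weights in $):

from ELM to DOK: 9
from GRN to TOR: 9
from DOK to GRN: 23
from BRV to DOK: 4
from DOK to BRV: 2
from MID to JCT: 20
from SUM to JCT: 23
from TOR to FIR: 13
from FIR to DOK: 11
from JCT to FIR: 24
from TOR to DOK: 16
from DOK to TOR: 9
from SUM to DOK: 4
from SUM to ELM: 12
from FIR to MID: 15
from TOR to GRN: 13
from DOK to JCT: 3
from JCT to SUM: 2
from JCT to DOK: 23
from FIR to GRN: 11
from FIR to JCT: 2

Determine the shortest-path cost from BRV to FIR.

$26

Compare a few routes:
BRV - DOK - JCT - FIR: 4+3+24 = 31
BRV - DOK - GRN - TOR - FIR: 4+23+9+13 = 49
BRV - DOK - TOR - FIR: 4+9+13 = 26
Cheapest is BRV - DOK - TOR - FIR at $26.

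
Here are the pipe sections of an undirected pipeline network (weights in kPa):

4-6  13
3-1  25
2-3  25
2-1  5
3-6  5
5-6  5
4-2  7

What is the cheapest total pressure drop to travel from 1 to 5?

Compare a few routes:
1 - 3 - 2 - 4 - 6 - 5: 25+25+7+13+5 = 75
1 - 3 - 6 - 5: 25+5+5 = 35
1 - 2 - 3 - 6 - 5: 5+25+5+5 = 40
1 - 2 - 4 - 6 - 5: 5+7+13+5 = 30
Cheapest is 1 - 2 - 4 - 6 - 5 at 30 kPa.

30 kPa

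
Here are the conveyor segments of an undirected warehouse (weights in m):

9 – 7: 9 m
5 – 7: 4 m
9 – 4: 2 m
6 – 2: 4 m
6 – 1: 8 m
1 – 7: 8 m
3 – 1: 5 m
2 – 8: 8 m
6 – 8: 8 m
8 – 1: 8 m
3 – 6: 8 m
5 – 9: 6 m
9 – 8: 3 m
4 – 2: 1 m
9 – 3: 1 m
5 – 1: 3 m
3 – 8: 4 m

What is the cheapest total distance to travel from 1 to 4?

8 m

Enumerating some paths:
1 - 5 - 9 - 4: 3+6+2 = 11
1 - 3 - 9 - 4: 5+1+2 = 8
Cheapest is 1 - 3 - 9 - 4 at 8 m.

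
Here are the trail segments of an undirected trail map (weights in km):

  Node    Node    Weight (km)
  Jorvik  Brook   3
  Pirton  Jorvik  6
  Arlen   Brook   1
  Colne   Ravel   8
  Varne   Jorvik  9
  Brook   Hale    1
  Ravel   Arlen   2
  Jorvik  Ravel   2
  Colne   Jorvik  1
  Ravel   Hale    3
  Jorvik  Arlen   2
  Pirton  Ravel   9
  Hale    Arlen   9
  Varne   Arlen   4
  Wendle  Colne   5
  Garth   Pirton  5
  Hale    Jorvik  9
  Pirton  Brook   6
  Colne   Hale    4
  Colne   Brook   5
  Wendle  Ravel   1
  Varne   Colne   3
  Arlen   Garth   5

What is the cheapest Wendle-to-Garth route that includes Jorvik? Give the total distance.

Best Wendle to Jorvik: Wendle → Ravel → Jorvik costing 3
Shortest Jorvik→Garth: Jorvik → Arlen → Garth = 7
Total via Jorvik: 3 + 7 = 10 km.

10 km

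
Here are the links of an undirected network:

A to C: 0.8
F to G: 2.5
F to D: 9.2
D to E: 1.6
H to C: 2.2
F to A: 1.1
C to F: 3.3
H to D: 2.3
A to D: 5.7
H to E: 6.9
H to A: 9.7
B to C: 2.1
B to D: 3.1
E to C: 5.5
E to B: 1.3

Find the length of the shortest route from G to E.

Settle nodes by increasing distance from G:
G: 0
F: 2.5  (via G)
A: 3.6  (via F)
C: 4.4  (via A)
B: 6.5  (via C)
H: 6.6  (via C)
E: 7.8  (via B)
Shortest route: G → F → A → C → B → E = 7.8.

7.8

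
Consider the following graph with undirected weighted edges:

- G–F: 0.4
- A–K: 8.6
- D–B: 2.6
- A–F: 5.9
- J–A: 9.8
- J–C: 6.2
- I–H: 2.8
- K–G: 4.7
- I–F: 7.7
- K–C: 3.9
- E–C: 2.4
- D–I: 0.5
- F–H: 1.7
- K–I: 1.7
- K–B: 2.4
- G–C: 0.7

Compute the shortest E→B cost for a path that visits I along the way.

11.1

Shortest E→I: E–C–G–F–H–I = 8
Best I to B: I–D–B costing 3.1
Total via I: 8 + 3.1 = 11.1.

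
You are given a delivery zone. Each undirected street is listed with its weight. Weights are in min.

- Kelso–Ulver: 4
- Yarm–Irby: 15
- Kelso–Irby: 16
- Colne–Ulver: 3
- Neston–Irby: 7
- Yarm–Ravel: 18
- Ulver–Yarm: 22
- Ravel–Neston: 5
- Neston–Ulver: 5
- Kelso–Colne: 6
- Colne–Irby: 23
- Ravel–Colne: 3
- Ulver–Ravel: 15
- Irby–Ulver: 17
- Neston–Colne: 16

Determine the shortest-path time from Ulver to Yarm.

Compare a few routes:
Ulver–Colne–Ravel–Yarm: 3+3+18 = 24
Ulver–Yarm: 22 = 22
The minimum is 22 min via Ulver–Yarm.

22 min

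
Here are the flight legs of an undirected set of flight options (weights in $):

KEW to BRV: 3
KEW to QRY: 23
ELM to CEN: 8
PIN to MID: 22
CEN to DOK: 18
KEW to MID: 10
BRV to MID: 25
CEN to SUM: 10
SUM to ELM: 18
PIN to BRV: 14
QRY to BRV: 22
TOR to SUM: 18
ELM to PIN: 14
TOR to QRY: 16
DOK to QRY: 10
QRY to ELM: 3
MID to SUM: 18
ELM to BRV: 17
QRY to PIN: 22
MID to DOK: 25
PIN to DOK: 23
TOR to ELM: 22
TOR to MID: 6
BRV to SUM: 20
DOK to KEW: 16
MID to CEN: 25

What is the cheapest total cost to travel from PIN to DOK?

Running Dijkstra from PIN:
PIN: 0
BRV: 14  (via PIN)
ELM: 14  (via PIN)
QRY: 17  (via ELM)
KEW: 17  (via BRV)
MID: 22  (via PIN)
CEN: 22  (via ELM)
DOK: 23  (via PIN)
Shortest route: PIN → DOK = $23.

$23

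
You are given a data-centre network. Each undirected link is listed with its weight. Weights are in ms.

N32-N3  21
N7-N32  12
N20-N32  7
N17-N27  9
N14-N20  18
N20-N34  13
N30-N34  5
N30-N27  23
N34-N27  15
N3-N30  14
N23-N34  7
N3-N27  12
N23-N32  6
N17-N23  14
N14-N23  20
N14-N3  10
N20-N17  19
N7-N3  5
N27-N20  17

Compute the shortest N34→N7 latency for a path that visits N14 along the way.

42 ms

Best N34 to N14: N34–N23–N14 costing 27
Shortest N14→N7: N14–N3–N7 = 15
Total via N14: 27 + 15 = 42 ms.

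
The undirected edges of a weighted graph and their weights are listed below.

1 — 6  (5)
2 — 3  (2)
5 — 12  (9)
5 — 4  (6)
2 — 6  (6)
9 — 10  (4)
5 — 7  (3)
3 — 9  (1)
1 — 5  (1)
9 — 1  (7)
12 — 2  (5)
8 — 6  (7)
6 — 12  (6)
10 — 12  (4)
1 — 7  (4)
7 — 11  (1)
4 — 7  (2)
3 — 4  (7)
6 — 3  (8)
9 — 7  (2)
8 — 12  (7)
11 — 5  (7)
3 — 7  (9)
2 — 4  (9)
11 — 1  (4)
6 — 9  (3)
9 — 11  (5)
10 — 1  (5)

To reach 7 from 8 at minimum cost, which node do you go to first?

Candidate routes:
8–6–9–11–7: 7+3+5+1 = 16
8–6–9–7: 7+3+2 = 12
8–6–1–7: 7+5+4 = 16
8–6–1–5–7: 7+5+1+3 = 16
Cheapest is 8–6–9–7 at 12.
So from 8 the first move is to 6.

6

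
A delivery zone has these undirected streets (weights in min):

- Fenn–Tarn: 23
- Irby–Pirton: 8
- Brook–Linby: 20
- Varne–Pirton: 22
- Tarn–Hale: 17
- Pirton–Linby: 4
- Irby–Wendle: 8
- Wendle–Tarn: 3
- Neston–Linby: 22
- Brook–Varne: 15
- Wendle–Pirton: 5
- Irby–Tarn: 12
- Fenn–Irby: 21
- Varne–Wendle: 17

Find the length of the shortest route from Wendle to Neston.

31 min

Shortest distances from Wendle:
Wendle: 0
Tarn: 3  (via Wendle)
Pirton: 5  (via Wendle)
Irby: 8  (via Wendle)
Linby: 9  (via Pirton)
Varne: 17  (via Wendle)
Hale: 20  (via Tarn)
Fenn: 26  (via Tarn)
Brook: 29  (via Linby)
Neston: 31  (via Linby)
Shortest route: Wendle → Pirton → Linby → Neston = 31 min.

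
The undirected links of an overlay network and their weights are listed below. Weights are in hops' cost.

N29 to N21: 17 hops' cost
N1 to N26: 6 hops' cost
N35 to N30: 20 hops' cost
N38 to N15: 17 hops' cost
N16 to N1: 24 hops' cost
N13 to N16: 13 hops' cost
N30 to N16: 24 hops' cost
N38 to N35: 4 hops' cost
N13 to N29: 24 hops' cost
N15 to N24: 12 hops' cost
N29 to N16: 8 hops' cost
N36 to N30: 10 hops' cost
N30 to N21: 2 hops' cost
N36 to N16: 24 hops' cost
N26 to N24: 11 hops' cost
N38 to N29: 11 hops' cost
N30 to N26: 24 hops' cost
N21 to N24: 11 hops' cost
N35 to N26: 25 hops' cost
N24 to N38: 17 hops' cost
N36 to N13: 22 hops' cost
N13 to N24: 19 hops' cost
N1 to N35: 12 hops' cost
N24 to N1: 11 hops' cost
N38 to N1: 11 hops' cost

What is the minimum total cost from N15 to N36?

35 hops' cost

Running Dijkstra from N15:
N15: 0
N24: 12  (via N15)
N38: 17  (via N15)
N35: 21  (via N38)
N1: 23  (via N24)
N21: 23  (via N24)
N26: 23  (via N24)
N30: 25  (via N21)
N29: 28  (via N38)
N13: 31  (via N24)
N36: 35  (via N30)
Shortest route: N15–N24–N21–N30–N36 = 35 hops' cost.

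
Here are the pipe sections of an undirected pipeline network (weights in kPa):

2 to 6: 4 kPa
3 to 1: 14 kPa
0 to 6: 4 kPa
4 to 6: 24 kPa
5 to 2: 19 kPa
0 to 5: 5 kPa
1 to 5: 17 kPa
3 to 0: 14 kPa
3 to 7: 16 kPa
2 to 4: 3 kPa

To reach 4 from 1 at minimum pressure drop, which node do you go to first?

Enumerating some paths:
1–3–0–6–2–4: 14+14+4+4+3 = 39
1–5–2–4: 17+19+3 = 39
1–5–0–6–2–4: 17+5+4+4+3 = 33
Cheapest is 1–5–0–6–2–4 at 33 kPa.
So from 1 the first move is to 5.

5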